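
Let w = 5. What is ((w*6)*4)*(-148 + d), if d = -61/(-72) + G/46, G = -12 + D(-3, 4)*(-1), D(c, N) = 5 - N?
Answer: -1220765/69 ≈ -17692.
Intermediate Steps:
G = -13 (G = -12 + (5 - 1*4)*(-1) = -12 + (5 - 4)*(-1) = -12 + 1*(-1) = -12 - 1 = -13)
d = 935/1656 (d = -61/(-72) - 13/46 = -61*(-1/72) - 13*1/46 = 61/72 - 13/46 = 935/1656 ≈ 0.56461)
((w*6)*4)*(-148 + d) = ((5*6)*4)*(-148 + 935/1656) = (30*4)*(-244153/1656) = 120*(-244153/1656) = -1220765/69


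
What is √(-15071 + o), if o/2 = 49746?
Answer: √84421 ≈ 290.55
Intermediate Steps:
o = 99492 (o = 2*49746 = 99492)
√(-15071 + o) = √(-15071 + 99492) = √84421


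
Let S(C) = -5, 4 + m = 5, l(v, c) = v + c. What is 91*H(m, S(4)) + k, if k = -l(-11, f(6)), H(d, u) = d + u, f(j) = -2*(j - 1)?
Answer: -343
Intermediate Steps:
f(j) = 2 - 2*j (f(j) = -2*(-1 + j) = 2 - 2*j)
l(v, c) = c + v
m = 1 (m = -4 + 5 = 1)
k = 21 (k = -((2 - 2*6) - 11) = -((2 - 12) - 11) = -(-10 - 11) = -1*(-21) = 21)
91*H(m, S(4)) + k = 91*(1 - 5) + 21 = 91*(-4) + 21 = -364 + 21 = -343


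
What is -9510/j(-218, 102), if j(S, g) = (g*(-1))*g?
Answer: 1585/1734 ≈ 0.91407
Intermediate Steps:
j(S, g) = -g² (j(S, g) = (-g)*g = -g²)
-9510/j(-218, 102) = -9510/((-1*102²)) = -9510/((-1*10404)) = -9510/(-10404) = -9510*(-1/10404) = 1585/1734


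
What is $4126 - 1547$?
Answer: $2579$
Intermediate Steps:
$4126 - 1547 = 2579$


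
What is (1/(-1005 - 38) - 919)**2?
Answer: 918756756324/1087849 ≈ 8.4456e+5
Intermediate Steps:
(1/(-1005 - 38) - 919)**2 = (1/(-1043) - 919)**2 = (-1/1043 - 919)**2 = (-958518/1043)**2 = 918756756324/1087849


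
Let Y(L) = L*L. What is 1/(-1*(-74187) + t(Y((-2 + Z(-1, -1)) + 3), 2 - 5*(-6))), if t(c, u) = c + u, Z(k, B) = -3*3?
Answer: 1/74283 ≈ 1.3462e-5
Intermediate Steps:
Z(k, B) = -9
Y(L) = L²
1/(-1*(-74187) + t(Y((-2 + Z(-1, -1)) + 3), 2 - 5*(-6))) = 1/(-1*(-74187) + (((-2 - 9) + 3)² + (2 - 5*(-6)))) = 1/(74187 + ((-11 + 3)² + (2 + 30))) = 1/(74187 + ((-8)² + 32)) = 1/(74187 + (64 + 32)) = 1/(74187 + 96) = 1/74283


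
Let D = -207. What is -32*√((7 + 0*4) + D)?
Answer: -320*I*√2 ≈ -452.55*I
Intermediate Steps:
-32*√((7 + 0*4) + D) = -32*√((7 + 0*4) - 207) = -32*√((7 + 0) - 207) = -32*√(7 - 207) = -320*I*√2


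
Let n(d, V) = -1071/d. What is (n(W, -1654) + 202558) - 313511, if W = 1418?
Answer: -157332425/1418 ≈ -1.1095e+5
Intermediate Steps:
(n(W, -1654) + 202558) - 313511 = (-1071/1418 + 202558) - 313511 = 287226173/1418 - 313511 = -157332425/1418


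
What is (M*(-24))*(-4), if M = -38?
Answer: -3648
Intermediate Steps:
(M*(-24))*(-4) = -38*(-24)*(-4) = 912*(-4) = -3648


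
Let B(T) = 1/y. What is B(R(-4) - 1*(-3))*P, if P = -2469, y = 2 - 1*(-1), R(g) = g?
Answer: -823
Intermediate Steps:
y = 3 (y = 2 + 1 = 3)
B(T) = 1/3
B(R(-4) - 1*(-3))*P = (1/3)*(-2469) = -823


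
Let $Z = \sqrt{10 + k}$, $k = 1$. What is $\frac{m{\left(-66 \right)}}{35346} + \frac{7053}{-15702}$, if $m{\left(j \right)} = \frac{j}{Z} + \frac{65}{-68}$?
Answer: $- \frac{2825517269}{6290032776} - \frac{\sqrt{11}}{5891} \approx -0.44977$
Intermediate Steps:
$Z = \sqrt{11}$ ($Z = \sqrt{10 + 1} = \sqrt{11} \approx 3.3166$)
$m{\left(j \right)} = - \frac{65}{68} + \frac{j \sqrt{11}}{11}$ ($m{\left(j \right)} = \frac{j}{\sqrt{11}} + \frac{65}{-68} = j \frac{\sqrt{11}}{11} + 65 \left(- \frac{1}{68}\right) = \frac{j \sqrt{11}}{11} - \frac{65}{68} = - \frac{65}{68} + \frac{j \sqrt{11}}{11}$)
$\frac{m{\left(-66 \right)}}{35346} + \frac{7053}{-15702} = \frac{- \frac{65}{68} + \frac{1}{11} \left(-66\right) \sqrt{11}}{35346} + \frac{7053}{-15702} = \left(- \frac{65}{68} - 6 \sqrt{11}\right) \frac{1}{35346} + 7053 \left(- \frac{1}{15702}\right) = \left(- \frac{65}{2403528} - \frac{\sqrt{11}}{5891}\right) - \frac{2351}{5234} = - \frac{2825517269}{6290032776} - \frac{\sqrt{11}}{5891}$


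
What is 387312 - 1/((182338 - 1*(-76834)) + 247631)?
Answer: 196290883535/506803 ≈ 3.8731e+5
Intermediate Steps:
387312 - 1/((182338 - 1*(-76834)) + 247631) = 387312 - 1/((182338 + 76834) + 247631) = 387312 - 1/(259172 + 247631) = 387312 - 1/506803 = 196290883535/506803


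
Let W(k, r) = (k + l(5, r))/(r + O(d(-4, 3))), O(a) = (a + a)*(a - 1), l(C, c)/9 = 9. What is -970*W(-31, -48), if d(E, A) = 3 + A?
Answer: -12125/3 ≈ -4041.7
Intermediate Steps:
l(C, c) = 81 (l(C, c) = 9*9 = 81)
O(a) = 2*a*(-1 + a) (O(a) = (2*a)*(-1 + a) = 2*a*(-1 + a))
W(k, r) = (81 + k)/(60 + r) (W(k, r) = (k + 81)/(r + 2*(3 + 3)*(-1 + (3 + 3))) = (81 + k)/(r + 2*6*(-1 + 6)) = (81 + k)/(r + 2*6*5) = (81 + k)/(r + 60) = (81 + k)/(60 + r))
-970*W(-31, -48) = -970*(81 - 31)/(60 - 48) = -970*50/12 = -485*50/6 = -970*25/6 = -12125/3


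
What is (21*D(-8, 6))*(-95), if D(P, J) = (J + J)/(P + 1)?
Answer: 3420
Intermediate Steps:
D(P, J) = 2*J/(1 + P) (D(P, J) = (2*J)/(1 + P) = 2*J/(1 + P))
(21*D(-8, 6))*(-95) = (21*(2*6/(1 - 8)))*(-95) = (21*(2*6/(-7)))*(-95) = (21*(2*6*(-1/7)))*(-95) = (21*(-12/7))*(-95) = -36*(-95) = 3420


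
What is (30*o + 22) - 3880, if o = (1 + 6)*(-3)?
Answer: -4488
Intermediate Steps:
o = -21 (o = 7*(-3) = -21)
(30*o + 22) - 3880 = (30*(-21) + 22) - 3880 = (-630 + 22) - 3880 = -608 - 3880 = -4488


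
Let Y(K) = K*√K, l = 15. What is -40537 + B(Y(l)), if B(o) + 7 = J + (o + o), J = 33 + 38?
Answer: -40473 + 30*√15 ≈ -40357.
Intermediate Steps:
Y(K) = K^(3/2)
J = 71
B(o) = 64 + 2*o (B(o) = -7 + (71 + (o + o)) = -7 + (71 + 2*o) = 64 + 2*o)
-40537 + B(Y(l)) = -40537 + (64 + 2*15^(3/2)) = -40537 + (64 + 2*(15*√15)) = -40537 + (64 + 30*√15) = -40473 + 30*√15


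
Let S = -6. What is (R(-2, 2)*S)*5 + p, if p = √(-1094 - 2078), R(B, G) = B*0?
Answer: 2*I*√793 ≈ 56.32*I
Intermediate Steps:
R(B, G) = 0
p = 2*I*√793 (p = √(-3172) = 2*I*√793 ≈ 56.32*I)
(R(-2, 2)*S)*5 + p = (0*(-6))*5 + 2*I*√793 = 0*5 + 2*I*√793 = 0 + 2*I*√793 = 2*I*√793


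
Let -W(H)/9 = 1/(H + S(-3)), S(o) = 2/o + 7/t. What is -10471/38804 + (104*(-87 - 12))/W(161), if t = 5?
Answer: 107694291511/582060 ≈ 1.8502e+5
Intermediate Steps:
S(o) = 7/5 + 2/o (S(o) = 2/o + 7/5 = 7/5 + 2/o)
W(H) = -9/(11/15 + H) (W(H) = -9/(H + (7/5 + 2/(-3))) = -9/(H + (7/5 + 2*(-⅓))) = -9/(H + (7/5 - ⅔)) = -9/(H + 11/15) = -9/(11/15 + H))
-10471/38804 + (104*(-87 - 12))/W(161) = -10471/38804 + (104*(-87 - 12))/((-135/(11 + 15*161))) = -10471*1/38804 + (104*(-99))/((-135/(11 + 2415))) = -10471/38804 - 10296/((-135/2426)) = -10471/38804 - 10296/((-135*1/2426)) = -10471/38804 - 10296/(-135/2426) = -10471/38804 - 10296*(-2426/135) = -10471/38804 + 2775344/15 = 107694291511/582060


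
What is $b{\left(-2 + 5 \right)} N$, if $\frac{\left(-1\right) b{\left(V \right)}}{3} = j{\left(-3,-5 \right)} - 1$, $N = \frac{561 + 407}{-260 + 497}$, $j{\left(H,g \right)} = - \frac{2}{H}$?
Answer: $\frac{968}{237} \approx 4.0844$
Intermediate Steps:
$N = \frac{968}{237} \approx 4.0844$
$b{\left(V \right)} = 1$ ($b{\left(V \right)} = - 3 \left(- \frac{2}{-3} - 1\right) = - 3 \left(\left(-2\right) \left(- \frac{1}{3}\right) - 1\right) = - 3 \left(\frac{2}{3} - 1\right) = \left(-3\right) \left(- \frac{1}{3}\right) = 1$)
$b{\left(-2 + 5 \right)} N = 1 \cdot \frac{968}{237} = \frac{968}{237}$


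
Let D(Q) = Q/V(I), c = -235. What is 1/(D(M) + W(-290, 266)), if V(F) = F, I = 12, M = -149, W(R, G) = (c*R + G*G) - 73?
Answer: 12/1665847 ≈ 7.2035e-6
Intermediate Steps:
W(R, G) = -73 + G**2 - 235*R (W(R, G) = (-235*R + G*G) - 73 = (-235*R + G**2) - 73 = (G**2 - 235*R) - 73 = -73 + G**2 - 235*R)
D(Q) = Q/12
1/(D(M) + W(-290, 266)) = 1/((1/12)*(-149) + (-73 + 266**2 - 235*(-290))) = 1/(-149/12 + (-73 + 70756 + 68150)) = 1/(-149/12 + 138833) = 1/(1665847/12) = 12/1665847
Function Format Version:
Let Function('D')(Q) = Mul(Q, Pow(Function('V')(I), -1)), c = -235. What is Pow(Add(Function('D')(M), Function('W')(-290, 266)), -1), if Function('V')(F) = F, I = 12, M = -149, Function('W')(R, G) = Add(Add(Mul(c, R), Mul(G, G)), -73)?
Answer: Rational(12, 1665847) ≈ 7.2035e-6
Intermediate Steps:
Function('W')(R, G) = Add(-73, Pow(G, 2), Mul(-235, R)) (Function('W')(R, G) = Add(Add(Mul(-235, R), Mul(G, G)), -73) = Add(Add(Mul(-235, R), Pow(G, 2)), -73) = Add(Add(Pow(G, 2), Mul(-235, R)), -73) = Add(-73, Pow(G, 2), Mul(-235, R)))
Function('D')(Q) = Mul(Rational(1, 12), Q) (Function('D')(Q) = Mul(Q, Pow(12, -1)) = Mul(Q, Rational(1, 12)) = Mul(Rational(1, 12), Q))
Pow(Add(Function('D')(M), Function('W')(-290, 266)), -1) = Pow(Add(Mul(Rational(1, 12), -149), Add(-73, Pow(266, 2), Mul(-235, -290))), -1) = Pow(Add(Rational(-149, 12), Add(-73, 70756, 68150)), -1) = Pow(Add(Rational(-149, 12), 138833), -1) = Pow(Rational(1665847, 12), -1) = Rational(12, 1665847)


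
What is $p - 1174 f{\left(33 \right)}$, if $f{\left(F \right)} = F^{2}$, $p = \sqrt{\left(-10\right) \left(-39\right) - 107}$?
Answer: $-1278486 + \sqrt{283} \approx -1.2785 \cdot 10^{6}$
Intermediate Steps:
$p = \sqrt{283}$ ($p = \sqrt{390 - 107} = \sqrt{283} \approx 16.823$)
$p - 1174 f{\left(33 \right)} = \sqrt{283} - 1174 \cdot 33^{2} = \sqrt{283} - 1278486 = -1278486 + \sqrt{283}$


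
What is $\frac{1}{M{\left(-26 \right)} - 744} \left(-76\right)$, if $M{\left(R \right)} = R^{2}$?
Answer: $\frac{19}{17} \approx 1.1176$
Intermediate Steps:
$\frac{1}{M{\left(-26 \right)} - 744} \left(-76\right) = \frac{1}{\left(-26\right)^{2} - 744} \left(-76\right) = \frac{1}{676 - 744} \left(-76\right) = \frac{1}{-68} \left(-76\right) = \left(- \frac{1}{68}\right) \left(-76\right) = \frac{19}{17}$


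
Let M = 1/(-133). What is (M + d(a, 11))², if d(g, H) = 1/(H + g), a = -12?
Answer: 17956/17689 ≈ 1.0151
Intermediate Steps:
M = -1/133 ≈ -0.0075188
(M + d(a, 11))² = (-1/133 + 1/(11 - 12))² = (-1/133 + 1/(-1))² = (-1/133 - 1)² = (-134/133)² = 17956/17689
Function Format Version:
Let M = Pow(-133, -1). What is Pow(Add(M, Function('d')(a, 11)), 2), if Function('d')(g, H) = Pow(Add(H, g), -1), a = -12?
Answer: Rational(17956, 17689) ≈ 1.0151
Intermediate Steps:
M = Rational(-1, 133) ≈ -0.0075188
Pow(Add(M, Function('d')(a, 11)), 2) = Pow(Add(Rational(-1, 133), Pow(Add(11, -12), -1)), 2) = Pow(Add(Rational(-1, 133), Pow(-1, -1)), 2) = Pow(Add(Rational(-1, 133), -1), 2) = Pow(Rational(-134, 133), 2) = Rational(17956, 17689)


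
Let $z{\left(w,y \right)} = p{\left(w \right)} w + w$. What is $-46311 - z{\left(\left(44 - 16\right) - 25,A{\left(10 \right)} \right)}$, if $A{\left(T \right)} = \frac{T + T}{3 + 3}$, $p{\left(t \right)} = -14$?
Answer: $-46272$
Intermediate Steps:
$A{\left(T \right)} = \frac{T}{3}$ ($A{\left(T \right)} = \frac{2 T}{6} = 2 T \frac{1}{6} = \frac{T}{3}$)
$z{\left(w,y \right)} = - 13 w$ ($z{\left(w,y \right)} = - 14 w + w = - 13 w$)
$-46311 - z{\left(\left(44 - 16\right) - 25,A{\left(10 \right)} \right)} = -46311 - - 13 \left(\left(44 - 16\right) - 25\right) = -46311 - - 13 \left(28 - 25\right) = -46311 - \left(-13\right) 3 = -46311 - -39 = -46311 + 39 = -46272$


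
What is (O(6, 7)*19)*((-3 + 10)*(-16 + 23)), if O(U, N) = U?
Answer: 5586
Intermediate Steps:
(O(6, 7)*19)*((-3 + 10)*(-16 + 23)) = (6*19)*((-3 + 10)*(-16 + 23)) = 114*(7*7) = 114*49 = 5586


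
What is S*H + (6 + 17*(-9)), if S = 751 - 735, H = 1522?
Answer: 24205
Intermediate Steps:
S = 16
S*H + (6 + 17*(-9)) = 16*1522 + (6 + 17*(-9)) = 24352 + (6 - 153) = 24352 - 147 = 24205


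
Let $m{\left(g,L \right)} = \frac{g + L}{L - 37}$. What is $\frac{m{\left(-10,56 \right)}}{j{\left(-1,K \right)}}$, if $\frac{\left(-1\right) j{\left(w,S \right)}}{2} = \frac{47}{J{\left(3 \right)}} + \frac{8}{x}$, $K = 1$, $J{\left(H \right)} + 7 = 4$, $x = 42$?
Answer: $\frac{483}{6175} \approx 0.078219$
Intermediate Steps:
$J{\left(H \right)} = -3$ ($J{\left(H \right)} = -7 + 4 = -3$)
$m{\left(g,L \right)} = \frac{L + g}{-37 + L}$
$j{\left(w,S \right)} = \frac{650}{21}$ ($j{\left(w,S \right)} = - 2 \left(\frac{47}{-3} + \frac{8}{42}\right) = - 2 \left(47 \left(- \frac{1}{3}\right) + 8 \cdot \frac{1}{42}\right) = - 2 \left(- \frac{47}{3} + \frac{4}{21}\right) = \left(-2\right) \left(- \frac{325}{21}\right) = \frac{650}{21}$)
$\frac{m{\left(-10,56 \right)}}{j{\left(-1,K \right)}} = \frac{\frac{1}{-37 + 56} \left(56 - 10\right)}{\frac{650}{21}} = \frac{1}{19} \cdot 46 \cdot \frac{21}{650} = \frac{46}{19} \cdot \frac{21}{650} = \frac{483}{6175}$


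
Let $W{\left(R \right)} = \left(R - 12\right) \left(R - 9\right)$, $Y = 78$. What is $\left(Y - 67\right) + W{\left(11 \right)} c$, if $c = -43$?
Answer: $97$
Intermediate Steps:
$W{\left(R \right)} = \left(-12 + R\right) \left(-9 + R\right)$
$\left(Y - 67\right) + W{\left(11 \right)} c = \left(78 - 67\right) + \left(108 + 11^{2} - 231\right) \left(-43\right) = \left(78 - 67\right) + \left(108 + 121 - 231\right) \left(-43\right) = 11 - -86 = 11 + 86 = 97$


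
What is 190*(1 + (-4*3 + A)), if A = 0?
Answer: -2090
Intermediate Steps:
190*(1 + (-4*3 + A)) = 190*(1 + (-4*3 + 0)) = 190*(1 + (-12 + 0)) = 190*(1 - 12) = 190*(-11) = -2090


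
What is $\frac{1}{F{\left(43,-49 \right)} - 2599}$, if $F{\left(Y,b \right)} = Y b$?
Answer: $- \frac{1}{4706} \approx -0.00021249$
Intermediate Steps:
$\frac{1}{F{\left(43,-49 \right)} - 2599} = \frac{1}{43 \left(-49\right) - 2599} = \frac{1}{-2107 - 2599} = \frac{1}{-4706} = - \frac{1}{4706}$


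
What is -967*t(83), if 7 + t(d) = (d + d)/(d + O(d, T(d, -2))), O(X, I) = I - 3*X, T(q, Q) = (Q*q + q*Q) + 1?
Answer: 3524715/497 ≈ 7092.0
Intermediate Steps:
T(q, Q) = 1 + 2*Q*q (T(q, Q) = (Q*q + Q*q) + 1 = 2*Q*q + 1 = 1 + 2*Q*q)
t(d) = -7 + 2*d/(1 - 6*d) (t(d) = -7 + (d + d)/(d + ((1 + 2*(-2)*d) - 3*d)) = -7 + (2*d)/(d + ((1 - 4*d) - 3*d)) = -7 + (2*d)/(d + (1 - 7*d)) = -7 + (2*d)/(1 - 6*d) = -7 + 2*d/(1 - 6*d))
-967*t(83) = -967*(7 - 44*83)/(-1 + 6*83) = -967*(7 - 3652)/(-1 + 498) = -967*(-3645)/497 = -967*(-3645/497) = 3524715/497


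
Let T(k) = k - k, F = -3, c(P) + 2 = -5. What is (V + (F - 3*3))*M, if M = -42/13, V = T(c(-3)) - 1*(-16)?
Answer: -168/13 ≈ -12.923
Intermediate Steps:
c(P) = -7 (c(P) = -2 - 5 = -7)
T(k) = 0
V = 16 (V = 0 - 1*(-16) = 0 + 16 = 16)
M = -42/13 (M = -42*1/13 = -42/13 ≈ -3.2308)
(V + (F - 3*3))*M = (16 + (-3 - 3*3))*(-42/13) = (16 + (-3 - 9))*(-42/13) = (16 - 12)*(-42/13) = 4*(-42/13) = -168/13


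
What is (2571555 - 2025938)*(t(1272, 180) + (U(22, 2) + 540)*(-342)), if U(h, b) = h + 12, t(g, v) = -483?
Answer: -107372515047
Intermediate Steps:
U(h, b) = 12 + h
(2571555 - 2025938)*(t(1272, 180) + (U(22, 2) + 540)*(-342)) = (2571555 - 2025938)*(-483 + ((12 + 22) + 540)*(-342)) = 545617*(-483 + (34 + 540)*(-342)) = 545617*(-483 + 574*(-342)) = 545617*(-483 - 196308) = 545617*(-196791) = -107372515047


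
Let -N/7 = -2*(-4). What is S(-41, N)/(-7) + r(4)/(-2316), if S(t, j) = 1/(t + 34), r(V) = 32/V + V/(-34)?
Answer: 16403/964614 ≈ 0.017005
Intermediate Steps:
N = -56 (N = -(-14)*(-4) = -7*8 = -56)
r(V) = 32/V - V/34 (r(V) = 32/V + V*(-1/34) = 32/V - V/34)
S(t, j) = 1/(34 + t)
S(-41, N)/(-7) + r(4)/(-2316) = 1/((34 - 41)*(-7)) + (32/4 - 1/34*4)/(-2316) = -1/7/(-7) + (32*(1/4) - 2/17)*(-1/2316) = -1/7*(-1/7) + (8 - 2/17)*(-1/2316) = 1/49 + (134/17)*(-1/2316) = 1/49 - 67/19686 = 16403/964614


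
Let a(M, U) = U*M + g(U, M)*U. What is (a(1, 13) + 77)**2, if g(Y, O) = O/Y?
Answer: 8281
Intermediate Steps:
a(M, U) = M + M*U (a(M, U) = U*M + (M/U)*U = M*U + M = M + M*U)
(a(1, 13) + 77)**2 = (1*(1 + 13) + 77)**2 = (1*14 + 77)**2 = (14 + 77)**2 = 91**2 = 8281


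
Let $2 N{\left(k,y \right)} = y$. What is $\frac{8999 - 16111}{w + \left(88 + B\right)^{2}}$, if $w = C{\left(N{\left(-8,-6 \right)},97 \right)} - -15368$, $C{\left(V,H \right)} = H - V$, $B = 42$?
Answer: $- \frac{127}{578} \approx -0.21972$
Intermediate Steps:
$N{\left(k,y \right)} = \frac{y}{2}$
$w = 15468$ ($w = \left(97 - \frac{1}{2} \left(-6\right)\right) - -15368 = \left(97 - -3\right) + 15368 = \left(97 + 3\right) + 15368 = 100 + 15368 = 15468$)
$\frac{8999 - 16111}{w + \left(88 + B\right)^{2}} = \frac{8999 - 16111}{15468 + \left(88 + 42\right)^{2}} = - \frac{7112}{15468 + 130^{2}} = - \frac{7112}{15468 + 16900} = - \frac{7112}{32368} = \left(-7112\right) \frac{1}{32368} = - \frac{127}{578}$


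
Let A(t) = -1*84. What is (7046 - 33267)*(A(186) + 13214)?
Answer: -344281730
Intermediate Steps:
A(t) = -84
(7046 - 33267)*(A(186) + 13214) = (7046 - 33267)*(-84 + 13214) = -26221*13130 = -344281730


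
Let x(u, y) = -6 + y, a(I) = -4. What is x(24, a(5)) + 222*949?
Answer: 210668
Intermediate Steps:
x(24, a(5)) + 222*949 = (-6 - 4) + 222*949 = -10 + 210678 = 210668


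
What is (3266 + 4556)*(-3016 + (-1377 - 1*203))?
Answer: -35949912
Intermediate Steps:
(3266 + 4556)*(-3016 + (-1377 - 1*203)) = 7822*(-3016 + (-1377 - 203)) = 7822*(-3016 - 1580) = 7822*(-4596) = -35949912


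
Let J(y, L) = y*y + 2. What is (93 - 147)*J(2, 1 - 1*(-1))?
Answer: -324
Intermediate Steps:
J(y, L) = 2 + y² (J(y, L) = y² + 2 = 2 + y²)
(93 - 147)*J(2, 1 - 1*(-1)) = (93 - 147)*(2 + 2²) = -54*(2 + 4) = -54*6 = -324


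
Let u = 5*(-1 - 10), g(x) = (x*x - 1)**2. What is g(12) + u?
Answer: 20394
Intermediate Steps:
g(x) = (-1 + x**2)**2 (g(x) = (x**2 - 1)**2 = (-1 + x**2)**2)
u = -55 (u = 5*(-11) = -55)
g(12) + u = (-1 + 12**2)**2 - 55 = (-1 + 144)**2 - 55 = 143**2 - 55 = 20449 - 55 = 20394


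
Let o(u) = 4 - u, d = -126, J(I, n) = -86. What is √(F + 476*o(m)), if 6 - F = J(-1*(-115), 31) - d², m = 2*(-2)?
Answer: 8*√309 ≈ 140.63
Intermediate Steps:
m = -4
F = 15968 (F = 6 - (-86 - 1*(-126)²) = 6 - (-86 - 1*15876) = 6 - (-86 - 15876) = 6 - 1*(-15962) = 6 + 15962 = 15968)
√(F + 476*o(m)) = √(15968 + 476*(4 - 1*(-4))) = √(15968 + 476*(4 + 4)) = √(15968 + 476*8) = √(15968 + 3808) = √19776 = 8*√309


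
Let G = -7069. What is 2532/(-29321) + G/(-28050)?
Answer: 136247549/822454050 ≈ 0.16566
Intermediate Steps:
2532/(-29321) + G/(-28050) = 2532/(-29321) - 7069/(-28050) = 2532*(-1/29321) - 7069*(-1/28050) = -2532/29321 + 7069/28050 = 136247549/822454050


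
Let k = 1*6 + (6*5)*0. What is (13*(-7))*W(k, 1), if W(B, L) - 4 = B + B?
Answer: -1456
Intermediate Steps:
k = 6 (k = 6 + 30*0 = 6 + 0 = 6)
W(B, L) = 4 + 2*B (W(B, L) = 4 + (B + B) = 4 + 2*B)
(13*(-7))*W(k, 1) = (13*(-7))*(4 + 2*6) = -91*(4 + 12) = -91*16 = -1456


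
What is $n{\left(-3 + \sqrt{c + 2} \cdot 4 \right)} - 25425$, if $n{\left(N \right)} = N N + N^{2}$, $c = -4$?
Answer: $-25471 - 48 i \sqrt{2} \approx -25471.0 - 67.882 i$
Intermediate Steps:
$n{\left(N \right)} = 2 N^{2}$ ($n{\left(N \right)} = N^{2} + N^{2} = 2 N^{2}$)
$n{\left(-3 + \sqrt{c + 2} \cdot 4 \right)} - 25425 = 2 \left(-3 + \sqrt{-4 + 2} \cdot 4\right)^{2} - 25425 = 2 \left(-3 + \sqrt{-2} \cdot 4\right)^{2} - 25425 = 2 \left(-3 + i \sqrt{2} \cdot 4\right)^{2} - 25425 = 2 \left(-3 + 4 i \sqrt{2}\right)^{2} - 25425 = -25425 + 2 \left(-3 + 4 i \sqrt{2}\right)^{2}$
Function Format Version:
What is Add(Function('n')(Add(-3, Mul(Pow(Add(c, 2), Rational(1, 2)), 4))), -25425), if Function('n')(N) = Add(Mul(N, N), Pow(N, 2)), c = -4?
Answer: Add(-25471, Mul(-48, I, Pow(2, Rational(1, 2)))) ≈ Add(-25471., Mul(-67.882, I))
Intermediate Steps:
Function('n')(N) = Mul(2, Pow(N, 2)) (Function('n')(N) = Add(Pow(N, 2), Pow(N, 2)) = Mul(2, Pow(N, 2)))
Add(Function('n')(Add(-3, Mul(Pow(Add(c, 2), Rational(1, 2)), 4))), -25425) = Add(Mul(2, Pow(Add(-3, Mul(Pow(Add(-4, 2), Rational(1, 2)), 4)), 2)), -25425) = Add(Mul(2, Pow(Add(-3, Mul(Pow(-2, Rational(1, 2)), 4)), 2)), -25425) = Add(Mul(2, Pow(Add(-3, Mul(Mul(I, Pow(2, Rational(1, 2))), 4)), 2)), -25425) = Add(Mul(2, Pow(Add(-3, Mul(4, I, Pow(2, Rational(1, 2)))), 2)), -25425) = Add(-25425, Mul(2, Pow(Add(-3, Mul(4, I, Pow(2, Rational(1, 2)))), 2)))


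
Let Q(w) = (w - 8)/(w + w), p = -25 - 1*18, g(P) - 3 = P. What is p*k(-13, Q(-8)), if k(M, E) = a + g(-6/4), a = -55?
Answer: 4601/2 ≈ 2300.5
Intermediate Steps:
g(P) = 3 + P
p = -43 (p = -25 - 18 = -43)
Q(w) = (-8 + w)/(2*w) (Q(w) = (-8 + w)/((2*w)) = (-8 + w)*(1/(2*w)) = (-8 + w)/(2*w))
k(M, E) = -107/2 (k(M, E) = -55 + (3 - 6/4) = -55 + (3 - 6*¼) = -55 + (3 - 3/2) = -55 + 3/2 = -107/2)
p*k(-13, Q(-8)) = -43*(-107/2) = 4601/2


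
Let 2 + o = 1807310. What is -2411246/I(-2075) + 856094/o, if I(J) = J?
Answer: 2179820290409/1875082050 ≈ 1162.5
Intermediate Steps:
o = 1807308 (o = -2 + 1807310 = 1807308)
-2411246/I(-2075) + 856094/o = -2411246/(-2075) + 856094/1807308 = -2411246*(-1/2075) + 856094*(1/1807308) = 2411246/2075 + 428047/903654 = 2179820290409/1875082050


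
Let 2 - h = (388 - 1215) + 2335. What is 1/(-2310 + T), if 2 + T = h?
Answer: -1/3818 ≈ -0.00026192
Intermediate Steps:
h = -1506 (h = 2 - ((388 - 1215) + 2335) = 2 - (-827 + 2335) = 2 - 1*1508 = 2 - 1508 = -1506)
T = -1508 (T = -2 - 1506 = -1508)
1/(-2310 + T) = 1/(-2310 - 1508) = 1/(-3818) = -1/3818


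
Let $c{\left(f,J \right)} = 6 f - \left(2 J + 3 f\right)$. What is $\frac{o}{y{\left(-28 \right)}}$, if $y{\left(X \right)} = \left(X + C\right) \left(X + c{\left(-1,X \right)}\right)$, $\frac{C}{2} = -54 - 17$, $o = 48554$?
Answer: $- \frac{24277}{2125} \approx -11.424$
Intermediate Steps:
$c{\left(f,J \right)} = - 2 J + 3 f$
$C = -142$ ($C = 2 \left(-54 - 17\right) = 2 \left(-71\right) = -142$)
$y{\left(X \right)} = \left(-142 + X\right) \left(-3 - X\right)$ ($y{\left(X \right)} = \left(X - 142\right) \left(X - \left(3 + 2 X\right)\right) = \left(-142 + X\right) \left(X - \left(3 + 2 X\right)\right) = \left(-142 + X\right) \left(-3 - X\right)$)
$\frac{o}{y{\left(-28 \right)}} = \frac{48554}{426 - \left(-28\right)^{2} + 139 \left(-28\right)} = \frac{48554}{426 - 784 - 3892} = \frac{48554}{-4250} = 48554 \left(- \frac{1}{4250}\right) = - \frac{24277}{2125}$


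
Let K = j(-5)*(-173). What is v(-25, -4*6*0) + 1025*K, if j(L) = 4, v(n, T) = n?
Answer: -709325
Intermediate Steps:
K = -692 (K = 4*(-173) = -692)
v(-25, -4*6*0) + 1025*K = -25 + 1025*(-692) = -25 - 709300 = -709325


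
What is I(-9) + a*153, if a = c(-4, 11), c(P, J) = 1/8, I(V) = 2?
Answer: 169/8 ≈ 21.125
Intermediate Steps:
c(P, J) = 1/8
a = 1/8 ≈ 0.12500
I(-9) + a*153 = 2 + (1/8)*153 = 2 + 153/8 = 169/8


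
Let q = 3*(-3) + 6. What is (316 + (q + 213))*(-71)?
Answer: -37346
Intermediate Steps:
q = -3 (q = -9 + 6 = -3)
(316 + (q + 213))*(-71) = (316 + (-3 + 213))*(-71) = (316 + 210)*(-71) = 526*(-71) = -37346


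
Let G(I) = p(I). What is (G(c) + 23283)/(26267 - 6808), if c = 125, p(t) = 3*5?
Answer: 2118/1769 ≈ 1.1973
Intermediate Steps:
p(t) = 15
G(I) = 15
(G(c) + 23283)/(26267 - 6808) = (15 + 23283)/(26267 - 6808) = 23298/19459 = 23298*(1/19459) = 2118/1769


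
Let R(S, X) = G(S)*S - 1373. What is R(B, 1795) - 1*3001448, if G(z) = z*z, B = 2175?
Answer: 10286106554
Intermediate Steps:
G(z) = z**2
R(S, X) = -1373 + S**3 (R(S, X) = S**2*S - 1373 = S**3 - 1373 = -1373 + S**3)
R(B, 1795) - 1*3001448 = (-1373 + 2175**3) - 1*3001448 = (-1373 + 10289109375) - 3001448 = 10289108002 - 3001448 = 10286106554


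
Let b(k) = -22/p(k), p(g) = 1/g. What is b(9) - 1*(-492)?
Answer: 294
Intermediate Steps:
b(k) = -22*k
b(9) - 1*(-492) = -22*9 - 1*(-492) = -198 + 492 = 294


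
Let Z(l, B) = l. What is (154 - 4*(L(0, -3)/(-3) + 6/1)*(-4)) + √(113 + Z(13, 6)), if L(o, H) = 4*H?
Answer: 314 + 3*√14 ≈ 325.23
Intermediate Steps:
(154 - 4*(L(0, -3)/(-3) + 6/1)*(-4)) + √(113 + Z(13, 6)) = (154 - 4*((4*(-3))/(-3) + 6/1)*(-4)) + √(113 + 13) = (154 - 4*(-12*(-⅓) + 6*1)*(-4)) + √126 = (154 - 4*(4 + 6)*(-4)) + 3*√14 = (154 - 4*10*(-4)) + 3*√14 = (154 - 40*(-4)) + 3*√14 = (154 + 160) + 3*√14 = 314 + 3*√14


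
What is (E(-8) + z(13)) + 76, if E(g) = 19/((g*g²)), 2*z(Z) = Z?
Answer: 42221/512 ≈ 82.463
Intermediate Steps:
z(Z) = Z/2
E(g) = 19/g³ (E(g) = 19/(g³) = 19/g³)
(E(-8) + z(13)) + 76 = (19/(-8)³ + (½)*13) + 76 = (19*(-1/512) + 13/2) + 76 = (-19/512 + 13/2) + 76 = 3309/512 + 76 = 42221/512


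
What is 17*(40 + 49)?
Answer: 1513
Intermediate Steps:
17*(40 + 49) = 17*89 = 1513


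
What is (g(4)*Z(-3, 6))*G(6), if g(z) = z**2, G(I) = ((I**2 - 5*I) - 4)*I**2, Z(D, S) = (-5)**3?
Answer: -144000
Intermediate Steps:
Z(D, S) = -125
G(I) = I**2*(-4 + I**2 - 5*I) (G(I) = (-4 + I**2 - 5*I)*I**2 = I**2*(-4 + I**2 - 5*I))
(g(4)*Z(-3, 6))*G(6) = (4**2*(-125))*(6**2*(-4 + 6**2 - 5*6)) = (16*(-125))*(36*(-4 + 36 - 30)) = -72000*2 = -2000*72 = -144000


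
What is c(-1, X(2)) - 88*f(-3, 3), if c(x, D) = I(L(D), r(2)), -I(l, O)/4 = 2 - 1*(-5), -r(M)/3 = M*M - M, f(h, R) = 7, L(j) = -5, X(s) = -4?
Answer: -644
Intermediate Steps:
r(M) = -3*M² + 3*M (r(M) = -3*(M*M - M) = -3*(M² - M) = -3*M² + 3*M)
I(l, O) = -28 (I(l, O) = -4*(2 - 1*(-5)) = -4*(2 + 5) = -4*7 = -28)
c(x, D) = -28
c(-1, X(2)) - 88*f(-3, 3) = -28 - 88*7 = -28 - 616 = -644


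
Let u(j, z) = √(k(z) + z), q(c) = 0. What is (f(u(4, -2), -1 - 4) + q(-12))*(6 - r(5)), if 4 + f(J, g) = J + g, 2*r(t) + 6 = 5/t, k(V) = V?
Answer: -153/2 + 17*I ≈ -76.5 + 17.0*I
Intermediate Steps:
r(t) = -3 + 5/(2*t) (r(t) = -3 + (5/t)/2 = -3 + 5/(2*t))
u(j, z) = √2*√z (u(j, z) = √(z + z) = √(2*z) = √2*√z)
f(J, g) = -4 + J + g (f(J, g) = -4 + (J + g) = -4 + J + g)
(f(u(4, -2), -1 - 4) + q(-12))*(6 - r(5)) = ((-4 + √2*√(-2) + (-1 - 4)) + 0)*(6 - (-3 + (5/2)/5)) = ((-4 + √2*(I*√2) - 5) + 0)*(6 - (-3 + (5/2)*(⅕))) = ((-4 + 2*I - 5) + 0)*(6 - (-3 + ½)) = ((-9 + 2*I) + 0)*(6 - 1*(-5/2)) = (-9 + 2*I)*(6 + 5/2) = (-9 + 2*I)*(17/2) = -153/2 + 17*I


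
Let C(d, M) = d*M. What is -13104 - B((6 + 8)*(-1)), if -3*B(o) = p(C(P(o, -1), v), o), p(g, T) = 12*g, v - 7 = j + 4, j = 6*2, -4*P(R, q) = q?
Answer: -13081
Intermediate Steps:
P(R, q) = -q/4
j = 12
v = 23 (v = 7 + (12 + 4) = 7 + 16 = 23)
C(d, M) = M*d
B(o) = -23 (B(o) = -4*23*(-1/4*(-1)) = -4*23*(1/4) = -4*23/4 = -1/3*69 = -23)
-13104 - B((6 + 8)*(-1)) = -13104 - 1*(-23) = -13104 + 23 = -13081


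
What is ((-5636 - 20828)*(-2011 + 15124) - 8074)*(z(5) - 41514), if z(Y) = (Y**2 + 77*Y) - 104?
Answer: 14300433091248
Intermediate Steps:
z(Y) = -104 + Y**2 + 77*Y
((-5636 - 20828)*(-2011 + 15124) - 8074)*(z(5) - 41514) = ((-5636 - 20828)*(-2011 + 15124) - 8074)*((-104 + 5**2 + 77*5) - 41514) = (-26464*13113 - 8074)*((-104 + 25 + 385) - 41514) = (-347022432 - 8074)*(306 - 41514) = -347030506*(-41208) = 14300433091248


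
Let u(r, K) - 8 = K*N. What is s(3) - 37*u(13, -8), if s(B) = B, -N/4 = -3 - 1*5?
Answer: 9179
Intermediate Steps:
N = 32 (N = -4*(-3 - 1*5) = -4*(-3 - 5) = -4*(-8) = 32)
u(r, K) = 8 + 32*K (u(r, K) = 8 + K*32 = 8 + 32*K)
s(3) - 37*u(13, -8) = 3 - 37*(8 + 32*(-8)) = 3 - 37*(8 - 256) = 3 - 37*(-248) = 3 + 9176 = 9179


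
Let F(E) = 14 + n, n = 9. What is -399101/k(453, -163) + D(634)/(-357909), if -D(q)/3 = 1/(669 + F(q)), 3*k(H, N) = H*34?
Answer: -16474425522071/211925554292 ≈ -77.737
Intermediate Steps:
F(E) = 23 (F(E) = 14 + 9 = 23)
k(H, N) = 34*H/3 (k(H, N) = (H*34)/3 = (34*H)/3 = 34*H/3)
D(q) = -3/692 (D(q) = -3/(669 + 23) = -3/692)
-399101/k(453, -163) + D(634)/(-357909) = -399101/((34/3)*453) - 3/692/(-357909) = -399101/5134 - 3/692*(-1/357909) = -399101*1/5134 + 1/82557676 = -399101/5134 + 1/82557676 = -16474425522071/211925554292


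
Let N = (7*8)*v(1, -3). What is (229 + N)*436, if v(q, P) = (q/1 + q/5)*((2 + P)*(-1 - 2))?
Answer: 938708/5 ≈ 1.8774e+5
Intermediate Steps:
v(q, P) = 6*q*(-6 - 3*P)/5 (v(q, P) = (q*1 + q*(1/5))*((2 + P)*(-3)) = (q + q/5)*(-6 - 3*P) = (6*q/5)*(-6 - 3*P) = 6*q*(-6 - 3*P)/5)
N = 1008/5 (N = (7*8)*(-18/5*1*(2 - 3)) = 56*(-18/5*1*(-1)) = 56*(18/5) = 1008/5 ≈ 201.60)
(229 + N)*436 = (229 + 1008/5)*436 = (2153/5)*436 = 938708/5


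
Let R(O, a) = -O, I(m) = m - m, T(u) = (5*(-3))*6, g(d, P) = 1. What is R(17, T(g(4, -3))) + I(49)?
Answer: -17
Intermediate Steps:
T(u) = -90 (T(u) = -15*6 = -90)
I(m) = 0
R(17, T(g(4, -3))) + I(49) = -1*17 + 0 = -17 + 0 = -17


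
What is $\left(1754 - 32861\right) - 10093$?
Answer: $-41200$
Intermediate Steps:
$\left(1754 - 32861\right) - 10093 = -31107 - 10093 = -41200$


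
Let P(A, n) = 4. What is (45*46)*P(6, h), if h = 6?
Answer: 8280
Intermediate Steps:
(45*46)*P(6, h) = (45*46)*4 = 2070*4 = 8280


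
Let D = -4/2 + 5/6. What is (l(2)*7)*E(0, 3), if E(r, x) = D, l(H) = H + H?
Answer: -98/3 ≈ -32.667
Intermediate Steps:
l(H) = 2*H
D = -7/6 (D = -4*½ + 5*(⅙) = -2 + ⅚ = -7/6 ≈ -1.1667)
E(r, x) = -7/6
(l(2)*7)*E(0, 3) = ((2*2)*7)*(-7/6) = (4*7)*(-7/6) = 28*(-7/6) = -98/3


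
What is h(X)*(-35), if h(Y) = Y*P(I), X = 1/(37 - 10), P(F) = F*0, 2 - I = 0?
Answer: 0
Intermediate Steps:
I = 2 (I = 2 - 1*0 = 2 + 0 = 2)
P(F) = 0
X = 1/27 ≈ 0.037037
h(Y) = 0 (h(Y) = Y*0 = 0)
h(X)*(-35) = 0*(-35) = 0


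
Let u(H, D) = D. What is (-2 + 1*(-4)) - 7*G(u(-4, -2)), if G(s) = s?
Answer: 8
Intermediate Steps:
(-2 + 1*(-4)) - 7*G(u(-4, -2)) = (-2 + 1*(-4)) - 7*(-2) = (-2 - 4) + 14 = -6 + 14 = 8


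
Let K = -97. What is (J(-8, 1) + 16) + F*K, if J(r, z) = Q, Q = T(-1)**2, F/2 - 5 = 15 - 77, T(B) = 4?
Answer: 11090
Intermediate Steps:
F = -114 (F = 10 + 2*(15 - 77) = 10 + 2*(-62) = 10 - 124 = -114)
Q = 16 (Q = 4**2 = 16)
J(r, z) = 16
(J(-8, 1) + 16) + F*K = (16 + 16) - 114*(-97) = 32 + 11058 = 11090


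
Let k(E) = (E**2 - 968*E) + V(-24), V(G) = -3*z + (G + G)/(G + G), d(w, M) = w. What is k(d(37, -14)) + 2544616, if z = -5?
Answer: 2510185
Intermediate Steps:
V(G) = 16 (V(G) = -3*(-5) + (G + G)/(G + G) = 15 + (2*G)/((2*G)) = 15 + (2*G)*(1/(2*G)) = 15 + 1 = 16)
k(E) = 16 + E**2 - 968*E (k(E) = (E**2 - 968*E) + 16 = 16 + E**2 - 968*E)
k(d(37, -14)) + 2544616 = (16 + 37**2 - 968*37) + 2544616 = (16 + 1369 - 35816) + 2544616 = -34431 + 2544616 = 2510185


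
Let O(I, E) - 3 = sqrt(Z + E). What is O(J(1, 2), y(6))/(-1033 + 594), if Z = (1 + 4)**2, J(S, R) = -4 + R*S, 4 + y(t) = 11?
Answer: -3/439 - 4*sqrt(2)/439 ≈ -0.019719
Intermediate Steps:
y(t) = 7 (y(t) = -4 + 11 = 7)
Z = 25 (Z = 5**2 = 25)
O(I, E) = 3 + sqrt(25 + E)
O(J(1, 2), y(6))/(-1033 + 594) = (3 + sqrt(25 + 7))/(-1033 + 594) = (3 + sqrt(32))/(-439) = (3 + 4*sqrt(2))*(-1/439) = -3/439 - 4*sqrt(2)/439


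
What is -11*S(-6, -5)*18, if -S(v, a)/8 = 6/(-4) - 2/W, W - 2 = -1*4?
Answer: -792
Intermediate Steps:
W = -2 (W = 2 - 1*4 = 2 - 4 = -2)
S(v, a) = 4 (S(v, a) = -8*(6/(-4) - 2/(-2)) = -8*(6*(-1/4) - 2*(-1/2)) = -8*(-3/2 + 1) = -8*(-1/2) = 4)
-11*S(-6, -5)*18 = -11*4*18 = -44*18 = -792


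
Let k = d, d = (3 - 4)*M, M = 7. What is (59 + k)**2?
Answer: 2704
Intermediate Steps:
d = -7 (d = (3 - 4)*7 = -1*7 = -7)
k = -7
(59 + k)**2 = (59 - 7)**2 = 52**2 = 2704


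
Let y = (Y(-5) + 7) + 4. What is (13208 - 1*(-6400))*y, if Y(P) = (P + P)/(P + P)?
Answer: 235296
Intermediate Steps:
Y(P) = 1 (Y(P) = (2*P)/((2*P)) = (2*P)*(1/(2*P)) = 1)
y = 12 (y = (1 + 7) + 4 = 8 + 4 = 12)
(13208 - 1*(-6400))*y = (13208 - 1*(-6400))*12 = (13208 + 6400)*12 = 19608*12 = 235296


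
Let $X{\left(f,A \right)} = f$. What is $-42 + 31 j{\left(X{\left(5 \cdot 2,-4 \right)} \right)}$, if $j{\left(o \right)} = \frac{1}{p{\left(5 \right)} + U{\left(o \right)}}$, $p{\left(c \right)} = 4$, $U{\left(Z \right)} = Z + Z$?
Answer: $- \frac{977}{24} \approx -40.708$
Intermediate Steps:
$U{\left(Z \right)} = 2 Z$
$j{\left(o \right)} = \frac{1}{4 + 2 o}$
$-42 + 31 j{\left(X{\left(5 \cdot 2,-4 \right)} \right)} = -42 + 31 \frac{1}{2 \left(2 + 5 \cdot 2\right)} = -42 + 31 \frac{1}{2 \left(2 + 10\right)} = -42 + 31 \frac{1}{2 \cdot 12} = -42 + 31 \cdot \frac{1}{2} \cdot \frac{1}{12} = -42 + 31 \cdot \frac{1}{24} = -42 + \frac{31}{24} = - \frac{977}{24}$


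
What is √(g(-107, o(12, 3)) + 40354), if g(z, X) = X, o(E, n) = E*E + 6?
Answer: 2*√10126 ≈ 201.26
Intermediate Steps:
o(E, n) = 6 + E² (o(E, n) = E² + 6 = 6 + E²)
√(g(-107, o(12, 3)) + 40354) = √((6 + 12²) + 40354) = √((6 + 144) + 40354) = √(150 + 40354) = √40504 = 2*√10126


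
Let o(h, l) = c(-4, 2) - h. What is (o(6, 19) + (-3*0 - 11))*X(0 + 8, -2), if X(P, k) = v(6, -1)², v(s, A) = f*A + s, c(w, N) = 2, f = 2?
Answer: -240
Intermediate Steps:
o(h, l) = 2 - h
v(s, A) = s + 2*A (v(s, A) = 2*A + s = s + 2*A)
X(P, k) = 16 (X(P, k) = (6 + 2*(-1))² = (6 - 2)² = 4² = 16)
(o(6, 19) + (-3*0 - 11))*X(0 + 8, -2) = ((2 - 1*6) + (-3*0 - 11))*16 = ((2 - 6) + (0 - 11))*16 = (-4 - 11)*16 = -15*16 = -240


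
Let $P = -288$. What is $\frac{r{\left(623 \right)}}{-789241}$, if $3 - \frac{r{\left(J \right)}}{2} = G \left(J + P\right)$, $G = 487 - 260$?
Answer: $\frac{152084}{789241} \approx 0.1927$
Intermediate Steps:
$G = 227$ ($G = 487 - 260 = 227$)
$r{\left(J \right)} = 130758 - 454 J$ ($r{\left(J \right)} = 6 - 2 \cdot 227 \left(J - 288\right) = 6 - 2 \cdot 227 \left(-288 + J\right) = 6 - 2 \left(-65376 + 227 J\right) = 6 - \left(-130752 + 454 J\right) = 130758 - 454 J$)
$\frac{r{\left(623 \right)}}{-789241} = \frac{130758 - 282842}{-789241} = \left(130758 - 282842\right) \left(- \frac{1}{789241}\right) = \left(-152084\right) \left(- \frac{1}{789241}\right) = \frac{152084}{789241}$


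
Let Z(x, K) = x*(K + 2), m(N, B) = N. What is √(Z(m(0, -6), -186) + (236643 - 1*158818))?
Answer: 5*√3113 ≈ 278.97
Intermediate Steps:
Z(x, K) = x*(2 + K)
√(Z(m(0, -6), -186) + (236643 - 1*158818)) = √(0*(2 - 186) + (236643 - 1*158818)) = √(0*(-184) + (236643 - 158818)) = √(0 + 77825) = √77825 = 5*√3113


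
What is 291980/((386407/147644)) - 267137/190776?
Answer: 1174868215286623/10531025976 ≈ 1.1156e+5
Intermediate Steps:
291980/((386407/147644)) - 267137/190776 = 291980/((386407*(1/147644))) - 267137*1/190776 = 291980/(55201/21092) - 267137/190776 = 291980*(21092/55201) - 267137/190776 = 6158442160/55201 - 267137/190776 = 1174868215286623/10531025976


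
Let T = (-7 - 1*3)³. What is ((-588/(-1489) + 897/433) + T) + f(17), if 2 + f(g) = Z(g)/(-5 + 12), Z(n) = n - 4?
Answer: -4502672078/4513159 ≈ -997.68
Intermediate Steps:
T = -1000 (T = (-7 - 3)³ = (-10)³ = -1000)
Z(n) = -4 + n
f(g) = -18/7 + g/7 (f(g) = -2 + (-4 + g)/(-5 + 12) = -2 + (-4 + g)/7 = -2 + (-4/7 + g/7) = -18/7 + g/7)
((-588/(-1489) + 897/433) + T) + f(17) = ((-588/(-1489) + 897/433) - 1000) + (-18/7 + (⅐)*17) = ((-588*(-1/1489) + 897*(1/433)) - 1000) + (-18/7 + 17/7) = ((588/1489 + 897/433) - 1000) - ⅐ = (1590237/644737 - 1000) - ⅐ = -643146763/644737 - ⅐ = -4502672078/4513159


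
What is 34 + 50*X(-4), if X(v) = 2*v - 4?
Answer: -566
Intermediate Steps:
X(v) = -4 + 2*v
34 + 50*X(-4) = 34 + 50*(-4 + 2*(-4)) = 34 + 50*(-4 - 8) = 34 + 50*(-12) = 34 - 600 = -566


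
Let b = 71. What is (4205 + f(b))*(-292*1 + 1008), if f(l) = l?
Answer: 3061616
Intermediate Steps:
(4205 + f(b))*(-292*1 + 1008) = (4205 + 71)*(-292*1 + 1008) = 4276*(-292 + 1008) = 4276*716 = 3061616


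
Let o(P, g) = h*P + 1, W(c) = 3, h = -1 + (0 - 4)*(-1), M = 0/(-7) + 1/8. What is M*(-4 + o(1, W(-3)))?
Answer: 0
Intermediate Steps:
M = ⅛ (M = 0*(-⅐) + 1*(⅛) = 0 + ⅛ = ⅛ ≈ 0.12500)
h = 3 (h = -1 - 4*(-1) = -1 + 4 = 3)
o(P, g) = 1 + 3*P (o(P, g) = 3*P + 1 = 1 + 3*P)
M*(-4 + o(1, W(-3))) = (-4 + (1 + 3*1))/8 = (-4 + (1 + 3))/8 = (-4 + 4)/8 = (⅛)*0 = 0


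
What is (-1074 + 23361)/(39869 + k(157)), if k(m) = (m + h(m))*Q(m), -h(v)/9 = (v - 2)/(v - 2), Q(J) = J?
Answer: 7429/21035 ≈ 0.35317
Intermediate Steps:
h(v) = -9 (h(v) = -9*(v - 2)/(v - 2) = -9*(-2 + v)/(-2 + v) = -9*1 = -9)
k(m) = m*(-9 + m) (k(m) = (m - 9)*m = (-9 + m)*m = m*(-9 + m))
(-1074 + 23361)/(39869 + k(157)) = (-1074 + 23361)/(39869 + 157*(-9 + 157)) = 22287/(39869 + 157*148) = 22287/(39869 + 23236) = 22287/63105 = 22287*(1/63105) = 7429/21035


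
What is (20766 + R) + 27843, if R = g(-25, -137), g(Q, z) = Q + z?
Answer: 48447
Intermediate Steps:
R = -162 (R = -25 - 137 = -162)
(20766 + R) + 27843 = (20766 - 162) + 27843 = 20604 + 27843 = 48447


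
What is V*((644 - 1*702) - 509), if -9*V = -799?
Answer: -50337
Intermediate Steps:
V = 799/9 (V = -1/9*(-799) = 799/9 ≈ 88.778)
V*((644 - 1*702) - 509) = 799*((644 - 1*702) - 509)/9 = 799*((644 - 702) - 509)/9 = 799*(-58 - 509)/9 = (799/9)*(-567) = -50337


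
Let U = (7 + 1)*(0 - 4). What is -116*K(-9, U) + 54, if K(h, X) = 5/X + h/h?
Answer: -351/8 ≈ -43.875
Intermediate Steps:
U = -32 (U = 8*(-4) = -32)
K(h, X) = 1 + 5/X (K(h, X) = 5/X + 1 = 1 + 5/X)
-116*K(-9, U) + 54 = -116*(5 - 32)/(-32) + 54 = -(-29)*(-27)/8 + 54 = -116*27/32 + 54 = -783/8 + 54 = -351/8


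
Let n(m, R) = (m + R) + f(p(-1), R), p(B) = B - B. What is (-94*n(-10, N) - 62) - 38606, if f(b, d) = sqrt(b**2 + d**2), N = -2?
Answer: -37728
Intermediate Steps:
p(B) = 0
n(m, R) = R + m + sqrt(R**2) (n(m, R) = (m + R) + sqrt(0**2 + R**2) = (R + m) + sqrt(0 + R**2) = (R + m) + sqrt(R**2) = R + m + sqrt(R**2))
(-94*n(-10, N) - 62) - 38606 = (-94*(-2 - 10 + sqrt((-2)**2)) - 62) - 38606 = (-94*(-2 - 10 + sqrt(4)) - 62) - 38606 = (-94*(-2 - 10 + 2) - 62) - 38606 = (-94*(-10) - 62) - 38606 = (940 - 62) - 38606 = 878 - 38606 = -37728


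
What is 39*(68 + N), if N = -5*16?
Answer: -468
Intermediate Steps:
N = -80
39*(68 + N) = 39*(68 - 80) = 39*(-12) = -468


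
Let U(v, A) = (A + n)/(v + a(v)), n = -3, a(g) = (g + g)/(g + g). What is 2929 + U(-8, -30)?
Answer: 20536/7 ≈ 2933.7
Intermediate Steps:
a(g) = 1 (a(g) = (2*g)/((2*g)) = (2*g)*(1/(2*g)) = 1)
U(v, A) = (-3 + A)/(1 + v) (U(v, A) = (A - 3)/(v + 1) = (-3 + A)/(1 + v))
2929 + U(-8, -30) = 2929 + (-3 - 30)/(1 - 8) = 2929 - 33/(-7) = 2929 - 1/7*(-33) = 2929 + 33/7 = 20536/7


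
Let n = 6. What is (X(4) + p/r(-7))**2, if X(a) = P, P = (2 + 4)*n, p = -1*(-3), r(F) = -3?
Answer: 1225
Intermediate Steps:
p = 3
P = 36 (P = (2 + 4)*6 = 6*6 = 36)
X(a) = 36
(X(4) + p/r(-7))**2 = (36 + 3/(-3))**2 = (36 + 3*(-1/3))**2 = (36 - 1)**2 = 35**2 = 1225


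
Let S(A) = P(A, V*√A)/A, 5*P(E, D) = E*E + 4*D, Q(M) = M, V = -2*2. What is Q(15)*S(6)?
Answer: 18 - 8*√6 ≈ -1.5959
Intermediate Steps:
V = -4
P(E, D) = E²/5 + 4*D/5 (P(E, D) = (E*E + 4*D)/5 = (E² + 4*D)/5 = E²/5 + 4*D/5)
S(A) = (-16*√A/5 + A²/5)/A (S(A) = (A²/5 + 4*(-4*√A)/5)/A = (A²/5 - 16*√A/5)/A = (-16*√A/5 + A²/5)/A)
Q(15)*S(6) = 15*(-8*√6/15 + (⅕)*6) = 15*(-8*√6/15 + 6/5) = 15*(6/5 - 8*√6/15) = 18 - 8*√6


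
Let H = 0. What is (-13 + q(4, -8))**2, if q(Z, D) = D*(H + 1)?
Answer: 441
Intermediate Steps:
q(Z, D) = D (q(Z, D) = D*(0 + 1) = D*1 = D)
(-13 + q(4, -8))**2 = (-13 - 8)**2 = (-21)**2 = 441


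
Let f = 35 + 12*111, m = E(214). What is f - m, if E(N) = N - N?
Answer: 1367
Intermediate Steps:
E(N) = 0
m = 0
f = 1367 (f = 35 + 1332 = 1367)
f - m = 1367 - 1*0 = 1367 + 0 = 1367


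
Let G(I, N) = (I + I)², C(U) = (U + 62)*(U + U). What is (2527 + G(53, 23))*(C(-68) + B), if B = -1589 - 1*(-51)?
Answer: -9936886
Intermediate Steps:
B = -1538 (B = -1589 + 51 = -1538)
C(U) = 2*U*(62 + U) (C(U) = (62 + U)*(2*U) = 2*U*(62 + U))
G(I, N) = 4*I² (G(I, N) = (2*I)² = 4*I²)
(2527 + G(53, 23))*(C(-68) + B) = (2527 + 4*53²)*(2*(-68)*(62 - 68) - 1538) = (2527 + 4*2809)*(2*(-68)*(-6) - 1538) = (2527 + 11236)*(816 - 1538) = 13763*(-722) = -9936886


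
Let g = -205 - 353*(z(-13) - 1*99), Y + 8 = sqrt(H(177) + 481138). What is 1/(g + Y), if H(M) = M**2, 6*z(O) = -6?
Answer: 35087/1230585102 - sqrt(512467)/1230585102 ≈ 2.7931e-5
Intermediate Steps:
z(O) = -1 (z(O) = (1/6)*(-6) = -1)
Y = -8 + sqrt(512467) (Y = -8 + sqrt(177**2 + 481138) = -8 + sqrt(31329 + 481138) = -8 + sqrt(512467) ≈ 707.87)
g = 35095 (g = -205 - 353*(-1 - 1*99) = -205 - 353*(-1 - 99) = -205 - 353*(-100) = -205 + 35300 = 35095)
1/(g + Y) = 1/(35095 + (-8 + sqrt(512467))) = 1/(35087 + sqrt(512467))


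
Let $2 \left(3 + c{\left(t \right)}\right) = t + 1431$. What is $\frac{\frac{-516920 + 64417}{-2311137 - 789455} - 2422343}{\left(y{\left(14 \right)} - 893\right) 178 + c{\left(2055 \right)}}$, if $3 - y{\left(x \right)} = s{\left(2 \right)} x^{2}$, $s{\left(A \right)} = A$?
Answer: $\frac{7510696874553}{702147661952} \approx 10.697$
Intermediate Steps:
$c{\left(t \right)} = \frac{1425}{2} + \frac{t}{2}$ ($c{\left(t \right)} = -3 + \frac{t + 1431}{2} = -3 + \frac{1431 + t}{2} = -3 + \left(\frac{1431}{2} + \frac{t}{2}\right) = \frac{1425}{2} + \frac{t}{2}$)
$y{\left(x \right)} = 3 - 2 x^{2}$
$\frac{\frac{-516920 + 64417}{-2311137 - 789455} - 2422343}{\left(y{\left(14 \right)} - 893\right) 178 + c{\left(2055 \right)}} = \frac{\frac{-516920 + 64417}{-2311137 - 789455} - 2422343}{\left(\left(3 - 2 \cdot 14^{2}\right) - 893\right) 178 + \left(\frac{1425}{2} + \frac{1}{2} \cdot 2055\right)} = \frac{- \frac{452503}{-3100592} - 2422343}{\left(\left(3 - 392\right) - 893\right) 178 + \left(\frac{1425}{2} + \frac{2055}{2}\right)} = \frac{\left(-452503\right) \left(- \frac{1}{3100592}\right) - 2422343}{\left(\left(3 - 392\right) - 893\right) 178 + 1740} = \frac{\frac{452503}{3100592} - 2422343}{\left(-389 - 893\right) 178 + 1740} = - \frac{7510696874553}{3100592 \left(\left(-1282\right) 178 + 1740\right)} = - \frac{7510696874553}{3100592 \left(-228196 + 1740\right)} = - \frac{7510696874553}{3100592 \left(-226456\right)} = \left(- \frac{7510696874553}{3100592}\right) \left(- \frac{1}{226456}\right) = \frac{7510696874553}{702147661952}$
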